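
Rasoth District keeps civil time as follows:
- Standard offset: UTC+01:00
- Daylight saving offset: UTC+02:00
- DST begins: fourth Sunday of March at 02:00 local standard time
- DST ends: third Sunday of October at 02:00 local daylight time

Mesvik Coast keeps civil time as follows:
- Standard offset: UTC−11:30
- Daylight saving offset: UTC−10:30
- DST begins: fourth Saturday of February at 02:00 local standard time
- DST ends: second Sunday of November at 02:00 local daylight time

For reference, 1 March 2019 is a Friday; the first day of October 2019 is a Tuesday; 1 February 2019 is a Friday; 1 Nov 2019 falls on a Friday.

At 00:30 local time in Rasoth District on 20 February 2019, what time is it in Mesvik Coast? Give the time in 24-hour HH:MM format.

1 March 2019 is a Friday, so the first Sunday is March 3 and the fourth is March 24.
1 October 2019 is a Tuesday, so the first Sunday is October 6 and the third is October 20.
20 February 2019 does not fall between 24 March and 20 October, so daylight saving is not in effect and Rasoth District is at UTC+01:00.
00:30 Rasoth District − 1h = 23:30 UTC (rolling into the previous day, 19 February 2019).
1 February 2019 is a Friday, so the first Saturday is February 2 and the fourth is February 23.
1 November 2019 is a Friday, so the first Sunday is November 3 and the second is November 10.
At the standard offset (UTC−11:30), 23:30 UTC − 11h30m = 12:00 Mesvik Coast standard time.
The standard-time date in Mesvik Coast, 19 February 2019, is outside the daylight-saving period (23 February – 10 November), so Mesvik Coast is on standard time, UTC−11:30.
23:30 UTC − 11h30m = 12:00 Mesvik Coast.

12:00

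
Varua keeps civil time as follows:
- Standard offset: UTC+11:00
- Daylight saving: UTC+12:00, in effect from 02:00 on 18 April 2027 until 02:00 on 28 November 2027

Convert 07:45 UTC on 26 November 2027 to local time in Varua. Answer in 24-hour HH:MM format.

At the standard offset (UTC+11:00), 07:45 UTC + 11h = 18:45 Varua standard time.
Daylight saving runs 18 April – 28 November; the standard-time date in Varua, 26 November 2027, is inside that window, so Varua is at UTC+12:00.
07:45 UTC + 12h = 19:45 local.

19:45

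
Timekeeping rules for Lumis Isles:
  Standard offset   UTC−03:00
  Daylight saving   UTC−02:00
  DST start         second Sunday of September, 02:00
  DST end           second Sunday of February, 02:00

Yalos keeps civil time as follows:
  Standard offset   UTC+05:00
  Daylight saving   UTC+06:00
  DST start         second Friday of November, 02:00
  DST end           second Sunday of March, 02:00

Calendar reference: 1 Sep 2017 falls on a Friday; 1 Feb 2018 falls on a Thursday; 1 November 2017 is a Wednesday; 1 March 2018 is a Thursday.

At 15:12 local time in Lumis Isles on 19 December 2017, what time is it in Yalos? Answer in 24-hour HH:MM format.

1 September 2017 is a Friday, so the first Sunday is September 3 and the second is September 10.
1 February 2018 is a Thursday, so the first Sunday is February 4 and the second is February 11.
19 December 2017 falls between 10 September 2017 and 11 February 2018, so daylight saving is in effect and Lumis Isles is at UTC−02:00.
15:12 Lumis Isles + 2h = 17:12 UTC.
1 November 2017 is a Wednesday, so the first Friday is November 3 and the second is November 10.
1 March 2018 is a Thursday, so the first Sunday is March 4 and the second is March 11.
At the standard offset (UTC+05:00), 17:12 UTC + 5h = 22:12 Yalos standard time.
The standard-time date in Yalos, 19 December 2017, lies within the daylight-saving period (10 November 2017 – 11 March 2018), so Yalos is on daylight time, UTC+06:00.
17:12 UTC + 6h = 23:12 Yalos.

23:12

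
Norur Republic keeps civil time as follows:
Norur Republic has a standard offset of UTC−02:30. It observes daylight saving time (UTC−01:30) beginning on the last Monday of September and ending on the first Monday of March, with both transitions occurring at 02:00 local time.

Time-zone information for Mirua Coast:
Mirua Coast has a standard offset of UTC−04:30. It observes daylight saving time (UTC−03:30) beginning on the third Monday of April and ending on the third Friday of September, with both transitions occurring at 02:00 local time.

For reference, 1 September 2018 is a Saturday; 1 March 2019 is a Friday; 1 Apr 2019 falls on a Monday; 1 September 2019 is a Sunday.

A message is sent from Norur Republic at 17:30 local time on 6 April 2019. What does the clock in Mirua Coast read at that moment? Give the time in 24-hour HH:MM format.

15:30

1 September 2018 is a Saturday, so Mondays fall on 3, 10, 17, 24; the last is September 24.
1 March 2019 is a Friday, so the first Monday is March 4.
Daylight saving runs 24 September 2018 – 4 March 2019; 6 April 2019 is outside that window, so Norur Republic is on standard time at UTC−02:30.
17:30 Norur Republic + 2h30m = 20:00 UTC.
1 April 2019 is a Monday, so the first Monday is April 1 and the third is April 15.
1 September 2019 is a Sunday, so the first Friday is September 6 and the third is September 20.
At the standard offset (UTC−04:30), 20:00 UTC − 4h30m = 15:30 Mirua Coast standard time.
The standard-time date in Mirua Coast, 6 April 2019, is outside the daylight-saving period (15 April – 20 September), so Mirua Coast is on standard time, UTC−04:30.
20:00 UTC − 4h30m = 15:30 Mirua Coast.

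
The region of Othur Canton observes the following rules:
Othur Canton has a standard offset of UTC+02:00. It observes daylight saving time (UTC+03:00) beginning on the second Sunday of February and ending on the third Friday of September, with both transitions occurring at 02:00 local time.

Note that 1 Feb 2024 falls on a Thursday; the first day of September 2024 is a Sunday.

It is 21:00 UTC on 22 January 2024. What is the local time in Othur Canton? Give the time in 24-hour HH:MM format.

1 February 2024 is a Thursday, so the first Sunday is February 4 and the second is February 11.
1 September 2024 is a Sunday, so the first Friday is September 6 and the third is September 20.
At the standard offset (UTC+02:00), 21:00 UTC + 2h = 23:00 Othur Canton standard time.
Daylight saving runs 11 February – 20 September; the standard-time date in Othur Canton, 22 January 2024, is outside that window, so Othur Canton is on standard time at UTC+02:00.
21:00 UTC + 2h = 23:00 local.

23:00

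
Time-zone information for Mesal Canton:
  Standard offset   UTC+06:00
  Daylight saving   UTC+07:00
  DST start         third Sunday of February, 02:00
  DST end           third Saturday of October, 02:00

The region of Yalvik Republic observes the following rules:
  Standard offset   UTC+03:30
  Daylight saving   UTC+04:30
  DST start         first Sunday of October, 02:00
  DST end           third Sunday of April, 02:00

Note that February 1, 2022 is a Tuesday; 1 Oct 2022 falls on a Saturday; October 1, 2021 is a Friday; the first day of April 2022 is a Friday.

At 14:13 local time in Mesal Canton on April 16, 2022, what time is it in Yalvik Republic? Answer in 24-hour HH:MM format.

1 February 2022 is a Tuesday, so the first Sunday is February 6 and the third is February 20.
1 October 2022 is a Saturday, so the first Saturday is October 1 and the third is October 15.
April 16, 2022 falls between 20 February and 15 October, so daylight saving is in effect and Mesal Canton is at UTC+07:00.
14:13 Mesal Canton − 7h = 07:13 UTC.
1 October 2021 is a Friday, so the first Sunday is October 3.
1 April 2022 is a Friday, so the first Sunday is April 3 and the third is April 17.
At the standard offset (UTC+03:30), 07:13 UTC + 3h30m = 10:43 Yalvik Republic standard time.
The standard-time date in Yalvik Republic, April 16, 2022, falls between 3 October 2021 and 17 April 2022, so daylight saving is in effect and Yalvik Republic is at UTC+04:30.
07:13 UTC + 4h30m = 11:43 Yalvik Republic.

11:43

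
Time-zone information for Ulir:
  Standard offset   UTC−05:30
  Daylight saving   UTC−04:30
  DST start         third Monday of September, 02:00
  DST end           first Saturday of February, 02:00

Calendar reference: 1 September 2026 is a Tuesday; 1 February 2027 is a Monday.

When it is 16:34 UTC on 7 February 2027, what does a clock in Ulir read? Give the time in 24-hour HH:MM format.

11:04

1 September 2026 is a Tuesday, so the first Monday is September 7 and the third is September 21.
1 February 2027 is a Monday, so the first Saturday is February 6.
At the standard offset (UTC−05:30), 16:34 UTC − 5h30m = 11:04 Ulir standard time.
The standard-time date in Ulir, 7 February 2027, does not fall between 21 September 2026 and 6 February 2027, so daylight saving is not in effect and Ulir is at UTC−05:30.
16:34 UTC − 5h30m = 11:04 local.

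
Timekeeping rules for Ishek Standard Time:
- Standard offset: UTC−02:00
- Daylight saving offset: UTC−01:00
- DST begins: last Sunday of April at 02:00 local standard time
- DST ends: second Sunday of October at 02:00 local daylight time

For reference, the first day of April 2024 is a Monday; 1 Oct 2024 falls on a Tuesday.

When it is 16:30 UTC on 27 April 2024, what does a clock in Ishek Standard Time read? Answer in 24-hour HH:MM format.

1 April 2024 is a Monday, so Sundays fall on 7, 14, 21, 28; the last is April 28.
1 October 2024 is a Tuesday, so the first Sunday is October 6 and the second is October 13.
At the standard offset (UTC−02:00), 16:30 UTC − 2h = 14:30 Ishek Standard Time standard time.
The standard-time date in Ishek Standard Time, 27 April 2024, does not fall between 28 April and 13 October, so daylight saving is not in effect and Ishek Standard Time is at UTC−02:00.
16:30 UTC − 2h = 14:30 local.

14:30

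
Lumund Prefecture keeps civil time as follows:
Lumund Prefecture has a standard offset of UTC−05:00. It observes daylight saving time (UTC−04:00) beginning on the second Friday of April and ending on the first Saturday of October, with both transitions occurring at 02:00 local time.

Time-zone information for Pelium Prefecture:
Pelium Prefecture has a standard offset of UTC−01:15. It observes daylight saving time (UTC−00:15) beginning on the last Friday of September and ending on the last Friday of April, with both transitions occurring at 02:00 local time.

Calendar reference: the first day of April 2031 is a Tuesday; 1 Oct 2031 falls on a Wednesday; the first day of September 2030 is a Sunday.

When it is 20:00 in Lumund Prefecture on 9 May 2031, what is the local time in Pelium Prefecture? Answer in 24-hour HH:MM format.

1 April 2031 is a Tuesday, so the first Friday is April 4 and the second is April 11.
1 October 2031 is a Wednesday, so the first Saturday is October 4.
9 May 2031 lies within the daylight-saving period (11 April – 4 October), so Lumund Prefecture is on daylight time, UTC−04:00.
20:00 Lumund Prefecture + 4h = 00:00 UTC (rolling into the next day, 10 May 2031).
1 September 2030 is a Sunday, so Fridays fall on 6, 13, 20, 27; the last is September 27.
1 April 2031 is a Tuesday, so Fridays fall on 4, 11, 18, 25; the last is April 25.
At the standard offset (UTC−01:15), 00:00 UTC − 1h15m = 22:45 Pelium Prefecture standard time (rolling into the previous day, 9 May 2031).
The standard-time date in Pelium Prefecture, 9 May 2031, is outside the daylight-saving period (27 September 2030 – 25 April 2031), so Pelium Prefecture is on standard time, UTC−01:15.
00:00 UTC − 1h15m = 22:45 Pelium Prefecture (rolling into the previous day, 9 May 2031).

22:45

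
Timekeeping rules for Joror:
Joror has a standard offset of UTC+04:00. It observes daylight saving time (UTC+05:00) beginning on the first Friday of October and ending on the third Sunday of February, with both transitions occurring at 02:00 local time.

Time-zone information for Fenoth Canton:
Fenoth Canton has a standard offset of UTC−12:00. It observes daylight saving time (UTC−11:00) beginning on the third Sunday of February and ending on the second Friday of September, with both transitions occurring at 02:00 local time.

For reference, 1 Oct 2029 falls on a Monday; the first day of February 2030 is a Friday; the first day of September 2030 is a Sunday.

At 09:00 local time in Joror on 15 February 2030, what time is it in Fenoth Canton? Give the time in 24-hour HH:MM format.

16:00

1 October 2029 is a Monday, so the first Friday is October 5.
1 February 2030 is a Friday, so the first Sunday is February 3 and the third is February 17.
Daylight saving runs 5 October 2029 – 17 February 2030; 15 February 2030 is inside that window, so Joror is at UTC+05:00.
09:00 Joror − 5h = 04:00 UTC.
1 February 2030 is a Friday, so the first Sunday is February 3 and the third is February 17.
1 September 2030 is a Sunday, so the first Friday is September 6 and the second is September 13.
At the standard offset (UTC−12:00), 04:00 UTC − 12h = 16:00 Fenoth Canton standard time (rolling into the previous day, 14 February 2030).
The standard-time date in Fenoth Canton, 14 February 2030, does not fall between 17 February and 13 September, so daylight saving is not in effect and Fenoth Canton is at UTC−12:00.
04:00 UTC − 12h = 16:00 Fenoth Canton (rolling into the previous day, 14 February 2030).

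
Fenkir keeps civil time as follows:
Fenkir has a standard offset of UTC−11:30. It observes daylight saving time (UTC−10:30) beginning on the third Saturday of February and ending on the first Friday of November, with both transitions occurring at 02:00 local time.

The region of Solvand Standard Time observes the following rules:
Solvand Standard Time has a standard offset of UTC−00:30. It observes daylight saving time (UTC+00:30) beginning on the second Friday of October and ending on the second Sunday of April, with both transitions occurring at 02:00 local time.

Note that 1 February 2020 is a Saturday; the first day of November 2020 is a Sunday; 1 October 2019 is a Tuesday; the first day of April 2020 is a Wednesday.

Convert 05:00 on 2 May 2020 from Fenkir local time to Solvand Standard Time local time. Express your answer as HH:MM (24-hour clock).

1 February 2020 is a Saturday, so the first Saturday is February 1 and the third is February 15.
1 November 2020 is a Sunday, so the first Friday is November 6.
Daylight saving runs 15 February – 6 November; 2 May 2020 is inside that window, so Fenkir is at UTC−10:30.
05:00 Fenkir + 10h30m = 15:30 UTC.
1 October 2019 is a Tuesday, so the first Friday is October 4 and the second is October 11.
1 April 2020 is a Wednesday, so the first Sunday is April 5 and the second is April 12.
At the standard offset (UTC−00:30), 15:30 UTC − 0h30m = 15:00 Solvand Standard Time standard time.
The standard-time date in Solvand Standard Time, 2 May 2020, does not fall between 11 October 2019 and 12 April 2020, so daylight saving is not in effect and Solvand Standard Time is at UTC−00:30.
15:30 UTC − 0h30m = 15:00 Solvand Standard Time.

15:00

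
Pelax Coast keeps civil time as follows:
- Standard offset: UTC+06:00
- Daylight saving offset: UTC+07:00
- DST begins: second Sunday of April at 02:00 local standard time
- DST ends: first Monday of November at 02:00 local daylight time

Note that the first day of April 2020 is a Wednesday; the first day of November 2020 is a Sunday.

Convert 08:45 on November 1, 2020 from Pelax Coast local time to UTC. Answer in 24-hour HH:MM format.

1 April 2020 is a Wednesday, so the first Sunday is April 5 and the second is April 12.
1 November 2020 is a Sunday, so the first Monday is November 2.
November 1, 2020 falls between 12 April and 2 November, so daylight saving is in effect and Pelax Coast is at UTC+07:00.
08:45 local − 7h = 01:45 UTC.

01:45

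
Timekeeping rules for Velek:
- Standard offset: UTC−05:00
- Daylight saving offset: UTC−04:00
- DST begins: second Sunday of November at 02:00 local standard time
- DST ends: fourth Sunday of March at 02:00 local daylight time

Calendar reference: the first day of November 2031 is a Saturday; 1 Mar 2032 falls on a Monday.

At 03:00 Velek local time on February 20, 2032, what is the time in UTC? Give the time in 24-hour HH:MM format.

1 November 2031 is a Saturday, so the first Sunday is November 2 and the second is November 9.
1 March 2032 is a Monday, so the first Sunday is March 7 and the fourth is March 28.
February 20, 2032 falls between 9 November 2031 and 28 March 2032, so daylight saving is in effect and Velek is at UTC−04:00.
03:00 local + 4h = 07:00 UTC.

07:00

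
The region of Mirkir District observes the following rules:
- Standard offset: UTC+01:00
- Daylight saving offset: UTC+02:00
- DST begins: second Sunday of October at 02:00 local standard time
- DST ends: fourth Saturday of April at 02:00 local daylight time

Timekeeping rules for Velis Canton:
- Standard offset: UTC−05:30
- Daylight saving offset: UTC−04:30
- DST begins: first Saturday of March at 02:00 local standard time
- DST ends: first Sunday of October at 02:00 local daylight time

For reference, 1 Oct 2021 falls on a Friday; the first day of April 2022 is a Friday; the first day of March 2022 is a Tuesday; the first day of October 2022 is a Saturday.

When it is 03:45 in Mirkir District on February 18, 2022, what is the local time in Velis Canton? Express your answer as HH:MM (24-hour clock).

20:15

1 October 2021 is a Friday, so the first Sunday is October 3 and the second is October 10.
1 April 2022 is a Friday, so the first Saturday is April 2 and the fourth is April 23.
Daylight saving runs 10 October 2021 – 23 April 2022; February 18, 2022 is inside that window, so Mirkir District is at UTC+02:00.
03:45 Mirkir District − 2h = 01:45 UTC.
1 March 2022 is a Tuesday, so the first Saturday is March 5.
1 October 2022 is a Saturday, so the first Sunday is October 2.
At the standard offset (UTC−05:30), 01:45 UTC − 5h30m = 20:15 Velis Canton standard time (rolling into the previous day, 17 February 2022).
Daylight saving runs 5 March – 2 October; the standard-time date in Velis Canton, February 17, 2022, is outside that window, so Velis Canton is on standard time at UTC−05:30.
01:45 UTC − 5h30m = 20:15 Velis Canton (rolling into the previous day, 17 February 2022).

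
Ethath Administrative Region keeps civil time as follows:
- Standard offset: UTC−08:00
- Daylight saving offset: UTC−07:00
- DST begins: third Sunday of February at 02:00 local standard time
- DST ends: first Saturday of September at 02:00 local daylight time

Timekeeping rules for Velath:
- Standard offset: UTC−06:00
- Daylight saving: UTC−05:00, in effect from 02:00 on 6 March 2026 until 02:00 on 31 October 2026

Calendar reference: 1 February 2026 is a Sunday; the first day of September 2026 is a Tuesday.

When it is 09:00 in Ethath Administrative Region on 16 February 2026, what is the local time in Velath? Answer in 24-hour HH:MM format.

10:00

1 February 2026 is a Sunday, so the first Sunday is February 1 and the third is February 15.
1 September 2026 is a Tuesday, so the first Saturday is September 5.
Daylight saving runs 15 February – 5 September; 16 February 2026 is inside that window, so Ethath Administrative Region is at UTC−07:00.
09:00 Ethath Administrative Region + 7h = 16:00 UTC.
At the standard offset (UTC−06:00), 16:00 UTC − 6h = 10:00 Velath standard time.
The standard-time date in Velath, 16 February 2026, is outside the daylight-saving period (6 March – 31 October), so Velath is on standard time, UTC−06:00.
16:00 UTC − 6h = 10:00 Velath.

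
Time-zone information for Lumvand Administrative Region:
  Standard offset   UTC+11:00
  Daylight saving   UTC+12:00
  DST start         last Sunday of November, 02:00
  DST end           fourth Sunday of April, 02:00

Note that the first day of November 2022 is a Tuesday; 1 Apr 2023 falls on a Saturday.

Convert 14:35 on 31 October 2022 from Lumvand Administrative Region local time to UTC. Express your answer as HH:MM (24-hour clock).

1 November 2022 is a Tuesday, so Sundays fall on 6, 13, 20, 27; the last is November 27.
1 April 2023 is a Saturday, so the first Sunday is April 2 and the fourth is April 23.
31 October 2022 is outside the daylight-saving period (27 November 2022 – 23 April 2023), so Lumvand Administrative Region is on standard time, UTC+11:00.
14:35 local − 11h = 03:35 UTC.

03:35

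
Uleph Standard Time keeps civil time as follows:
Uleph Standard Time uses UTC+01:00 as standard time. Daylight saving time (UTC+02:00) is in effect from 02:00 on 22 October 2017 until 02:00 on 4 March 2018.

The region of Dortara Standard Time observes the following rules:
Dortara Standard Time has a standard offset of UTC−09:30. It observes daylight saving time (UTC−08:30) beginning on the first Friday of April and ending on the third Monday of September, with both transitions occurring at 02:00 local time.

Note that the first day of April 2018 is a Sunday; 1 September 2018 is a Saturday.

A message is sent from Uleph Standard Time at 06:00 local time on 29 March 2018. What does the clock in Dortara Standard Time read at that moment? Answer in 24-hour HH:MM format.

Daylight saving runs 22 October 2017 – 4 March 2018; 29 March 2018 is outside that window, so Uleph Standard Time is on standard time at UTC+01:00.
06:00 Uleph Standard Time − 1h = 05:00 UTC.
1 April 2018 is a Sunday, so the first Friday is April 6.
1 September 2018 is a Saturday, so the first Monday is September 3 and the third is September 17.
At the standard offset (UTC−09:30), 05:00 UTC − 9h30m = 19:30 Dortara Standard Time standard time (rolling into the previous day, 28 March 2018).
The standard-time date in Dortara Standard Time, 28 March 2018, does not fall between 6 April and 17 September, so daylight saving is not in effect and Dortara Standard Time is at UTC−09:30.
05:00 UTC − 9h30m = 19:30 Dortara Standard Time (rolling into the previous day, 28 March 2018).

19:30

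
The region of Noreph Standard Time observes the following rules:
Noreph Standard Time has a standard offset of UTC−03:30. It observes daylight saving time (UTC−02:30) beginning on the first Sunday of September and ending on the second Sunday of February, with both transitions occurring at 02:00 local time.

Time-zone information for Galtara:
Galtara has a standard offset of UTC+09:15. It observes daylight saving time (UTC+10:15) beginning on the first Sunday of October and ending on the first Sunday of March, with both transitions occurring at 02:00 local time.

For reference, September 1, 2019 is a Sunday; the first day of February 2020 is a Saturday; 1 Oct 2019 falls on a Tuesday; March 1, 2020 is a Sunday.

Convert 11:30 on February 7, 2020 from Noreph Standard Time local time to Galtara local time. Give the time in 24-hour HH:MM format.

00:15

1 September 2019 is a Sunday, so the first Sunday is September 1.
1 February 2020 is a Saturday, so the first Sunday is February 2 and the second is February 9.
February 7, 2020 falls between 1 September 2019 and 9 February 2020, so daylight saving is in effect and Noreph Standard Time is at UTC−02:30.
11:30 Noreph Standard Time + 2h30m = 14:00 UTC.
1 October 2019 is a Tuesday, so the first Sunday is October 6.
1 March 2020 is a Sunday, so the first Sunday is March 1.
At the standard offset (UTC+09:15), 14:00 UTC + 9h15m = 23:15 Galtara standard time.
Daylight saving runs 6 October 2019 – 1 March 2020; the standard-time date in Galtara, February 7, 2020, is inside that window, so Galtara is at UTC+10:15.
14:00 UTC + 10h15m = 00:15 Galtara (rolling into the next day, 8 February 2020).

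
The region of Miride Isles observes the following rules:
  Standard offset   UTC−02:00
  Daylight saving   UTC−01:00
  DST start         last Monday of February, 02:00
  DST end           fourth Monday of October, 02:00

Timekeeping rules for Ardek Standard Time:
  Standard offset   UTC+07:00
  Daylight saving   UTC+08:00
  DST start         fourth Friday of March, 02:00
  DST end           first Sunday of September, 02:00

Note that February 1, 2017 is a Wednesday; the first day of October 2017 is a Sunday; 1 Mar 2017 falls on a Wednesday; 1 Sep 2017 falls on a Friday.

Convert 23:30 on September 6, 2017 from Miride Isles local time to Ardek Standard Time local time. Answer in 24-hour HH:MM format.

1 February 2017 is a Wednesday, so Mondays fall on 6, 13, 20, 27; the last is February 27.
1 October 2017 is a Sunday, so the first Monday is October 2 and the fourth is October 23.
September 6, 2017 falls between 27 February and 23 October, so daylight saving is in effect and Miride Isles is at UTC−01:00.
23:30 Miride Isles + 1h = 00:30 UTC (rolling into the next day, 7 September 2017).
1 March 2017 is a Wednesday, so the first Friday is March 3 and the fourth is March 24.
1 September 2017 is a Friday, so the first Sunday is September 3.
At the standard offset (UTC+07:00), 00:30 UTC + 7h = 07:30 Ardek Standard Time standard time.
Daylight saving runs 24 March – 3 September; the standard-time date in Ardek Standard Time, September 7, 2017, is outside that window, so Ardek Standard Time is on standard time at UTC+07:00.
00:30 UTC + 7h = 07:30 Ardek Standard Time.

07:30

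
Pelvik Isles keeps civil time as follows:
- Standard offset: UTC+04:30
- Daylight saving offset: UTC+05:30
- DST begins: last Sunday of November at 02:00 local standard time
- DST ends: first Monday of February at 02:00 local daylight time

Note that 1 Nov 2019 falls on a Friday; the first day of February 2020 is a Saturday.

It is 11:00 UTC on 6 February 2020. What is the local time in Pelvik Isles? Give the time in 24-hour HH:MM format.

1 November 2019 is a Friday, so Sundays fall on 3, 10, 17, 24; the last is November 24.
1 February 2020 is a Saturday, so the first Monday is February 3.
At the standard offset (UTC+04:30), 11:00 UTC + 4h30m = 15:30 Pelvik Isles standard time.
The standard-time date in Pelvik Isles, 6 February 2020, does not fall between 24 November 2019 and 3 February 2020, so daylight saving is not in effect and Pelvik Isles is at UTC+04:30.
11:00 UTC + 4h30m = 15:30 local.

15:30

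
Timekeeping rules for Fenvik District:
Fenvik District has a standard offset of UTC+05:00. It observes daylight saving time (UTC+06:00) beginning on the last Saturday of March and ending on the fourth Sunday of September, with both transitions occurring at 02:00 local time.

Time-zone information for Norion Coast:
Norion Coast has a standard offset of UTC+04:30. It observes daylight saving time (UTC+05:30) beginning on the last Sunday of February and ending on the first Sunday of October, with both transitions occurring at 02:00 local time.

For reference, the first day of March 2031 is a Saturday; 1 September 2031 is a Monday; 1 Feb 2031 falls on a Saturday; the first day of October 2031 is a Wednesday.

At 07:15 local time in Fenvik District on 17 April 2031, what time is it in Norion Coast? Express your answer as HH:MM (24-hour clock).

06:45

1 March 2031 is a Saturday, so Saturdays fall on 1, 8, 15, 22, 29; the last is March 29.
1 September 2031 is a Monday, so the first Sunday is September 7 and the fourth is September 28.
17 April 2031 lies within the daylight-saving period (29 March – 28 September), so Fenvik District is on daylight time, UTC+06:00.
07:15 Fenvik District − 6h = 01:15 UTC.
1 February 2031 is a Saturday, so Sundays fall on 2, 9, 16, 23; the last is February 23.
1 October 2031 is a Wednesday, so the first Sunday is October 5.
At the standard offset (UTC+04:30), 01:15 UTC + 4h30m = 05:45 Norion Coast standard time.
The standard-time date in Norion Coast, 17 April 2031, falls between 23 February and 5 October, so daylight saving is in effect and Norion Coast is at UTC+05:30.
01:15 UTC + 5h30m = 06:45 Norion Coast.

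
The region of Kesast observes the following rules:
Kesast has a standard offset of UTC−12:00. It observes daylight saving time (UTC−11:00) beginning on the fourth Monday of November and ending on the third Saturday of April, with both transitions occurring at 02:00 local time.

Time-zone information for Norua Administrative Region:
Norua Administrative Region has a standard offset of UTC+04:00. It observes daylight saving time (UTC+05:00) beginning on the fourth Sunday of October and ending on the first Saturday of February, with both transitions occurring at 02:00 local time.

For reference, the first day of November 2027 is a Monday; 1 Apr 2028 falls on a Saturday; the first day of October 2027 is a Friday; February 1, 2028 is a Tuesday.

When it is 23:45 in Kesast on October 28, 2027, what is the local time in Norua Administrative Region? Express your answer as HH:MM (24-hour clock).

16:45

1 November 2027 is a Monday, so the first Monday is November 1 and the fourth is November 22.
1 April 2028 is a Saturday, so the first Saturday is April 1 and the third is April 15.
Daylight saving runs 22 November 2027 – 15 April 2028; October 28, 2027 is outside that window, so Kesast is on standard time at UTC−12:00.
23:45 Kesast + 12h = 11:45 UTC (rolling into the next day, 29 October 2027).
1 October 2027 is a Friday, so the first Sunday is October 3 and the fourth is October 24.
1 February 2028 is a Tuesday, so the first Saturday is February 5.
At the standard offset (UTC+04:00), 11:45 UTC + 4h = 15:45 Norua Administrative Region standard time.
Daylight saving runs 24 October 2027 – 5 February 2028; the standard-time date in Norua Administrative Region, October 29, 2027, is inside that window, so Norua Administrative Region is at UTC+05:00.
11:45 UTC + 5h = 16:45 Norua Administrative Region.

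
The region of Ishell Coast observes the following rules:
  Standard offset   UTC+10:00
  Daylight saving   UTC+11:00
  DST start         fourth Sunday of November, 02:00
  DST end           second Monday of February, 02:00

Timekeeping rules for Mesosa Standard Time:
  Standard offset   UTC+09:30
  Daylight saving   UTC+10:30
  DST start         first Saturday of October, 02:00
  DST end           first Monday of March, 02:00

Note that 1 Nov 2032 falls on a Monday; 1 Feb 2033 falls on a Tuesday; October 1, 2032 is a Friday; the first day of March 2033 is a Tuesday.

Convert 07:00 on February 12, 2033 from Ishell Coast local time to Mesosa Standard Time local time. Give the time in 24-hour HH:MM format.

1 November 2032 is a Monday, so the first Sunday is November 7 and the fourth is November 28.
1 February 2033 is a Tuesday, so the first Monday is February 7 and the second is February 14.
Daylight saving runs 28 November 2032 – 14 February 2033; February 12, 2033 is inside that window, so Ishell Coast is at UTC+11:00.
07:00 Ishell Coast − 11h = 20:00 UTC (rolling into the previous day, 11 February 2033).
1 October 2032 is a Friday, so the first Saturday is October 2.
1 March 2033 is a Tuesday, so the first Monday is March 7.
At the standard offset (UTC+09:30), 20:00 UTC + 9h30m = 05:30 Mesosa Standard Time standard time (rolling into the next day, 12 February 2033).
The standard-time date in Mesosa Standard Time, February 12, 2033, falls between 2 October 2032 and 7 March 2033, so daylight saving is in effect and Mesosa Standard Time is at UTC+10:30.
20:00 UTC + 10h30m = 06:30 Mesosa Standard Time (rolling into the next day, 12 February 2033).

06:30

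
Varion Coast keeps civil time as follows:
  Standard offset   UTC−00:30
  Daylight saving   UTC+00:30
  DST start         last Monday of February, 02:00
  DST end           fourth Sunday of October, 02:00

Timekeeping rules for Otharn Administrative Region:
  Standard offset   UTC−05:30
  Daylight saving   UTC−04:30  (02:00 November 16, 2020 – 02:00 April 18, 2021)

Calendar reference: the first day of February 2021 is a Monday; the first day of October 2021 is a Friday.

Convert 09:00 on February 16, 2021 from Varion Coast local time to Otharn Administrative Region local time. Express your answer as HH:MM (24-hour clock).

05:00

1 February 2021 is a Monday, so Mondays fall on 1, 8, 15, 22; the last is February 22.
1 October 2021 is a Friday, so the first Sunday is October 3 and the fourth is October 24.
Daylight saving runs 22 February – 24 October; February 16, 2021 is outside that window, so Varion Coast is on standard time at UTC−00:30.
09:00 Varion Coast + 0h30m = 09:30 UTC.
At the standard offset (UTC−05:30), 09:30 UTC − 5h30m = 04:00 Otharn Administrative Region standard time.
The standard-time date in Otharn Administrative Region, February 16, 2021, falls between 16 November 2020 and 18 April 2021, so daylight saving is in effect and Otharn Administrative Region is at UTC−04:30.
09:30 UTC − 4h30m = 05:00 Otharn Administrative Region.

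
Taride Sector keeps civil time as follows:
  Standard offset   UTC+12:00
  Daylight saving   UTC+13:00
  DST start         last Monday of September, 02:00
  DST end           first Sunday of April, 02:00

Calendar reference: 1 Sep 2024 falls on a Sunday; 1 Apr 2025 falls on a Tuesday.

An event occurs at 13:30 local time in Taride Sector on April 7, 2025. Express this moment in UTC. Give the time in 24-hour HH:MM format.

01:30

1 September 2024 is a Sunday, so Mondays fall on 2, 9, 16, 23, 30; the last is September 30.
1 April 2025 is a Tuesday, so the first Sunday is April 6.
Daylight saving runs 30 September 2024 – 6 April 2025; April 7, 2025 is outside that window, so Taride Sector is on standard time at UTC+12:00.
13:30 local − 12h = 01:30 UTC.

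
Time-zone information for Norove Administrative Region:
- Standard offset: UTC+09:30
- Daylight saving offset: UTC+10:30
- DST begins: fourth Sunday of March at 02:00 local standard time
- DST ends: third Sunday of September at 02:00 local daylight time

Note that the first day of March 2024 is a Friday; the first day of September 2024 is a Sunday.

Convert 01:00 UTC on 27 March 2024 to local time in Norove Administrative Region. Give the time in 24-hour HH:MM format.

11:30

1 March 2024 is a Friday, so the first Sunday is March 3 and the fourth is March 24.
1 September 2024 is a Sunday, so the first Sunday is September 1 and the third is September 15.
At the standard offset (UTC+09:30), 01:00 UTC + 9h30m = 10:30 Norove Administrative Region standard time.
The standard-time date in Norove Administrative Region, 27 March 2024, lies within the daylight-saving period (24 March – 15 September), so Norove Administrative Region is on daylight time, UTC+10:30.
01:00 UTC + 10h30m = 11:30 local.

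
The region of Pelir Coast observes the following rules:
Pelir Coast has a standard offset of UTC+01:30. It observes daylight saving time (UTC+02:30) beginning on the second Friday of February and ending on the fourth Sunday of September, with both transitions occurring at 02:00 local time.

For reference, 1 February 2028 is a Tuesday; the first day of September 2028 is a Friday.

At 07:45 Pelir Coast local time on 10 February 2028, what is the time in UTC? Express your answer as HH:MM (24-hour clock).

06:15

1 February 2028 is a Tuesday, so the first Friday is February 4 and the second is February 11.
1 September 2028 is a Friday, so the first Sunday is September 3 and the fourth is September 24.
Daylight saving runs 11 February – 24 September; 10 February 2028 is outside that window, so Pelir Coast is on standard time at UTC+01:30.
07:45 local − 1h30m = 06:15 UTC.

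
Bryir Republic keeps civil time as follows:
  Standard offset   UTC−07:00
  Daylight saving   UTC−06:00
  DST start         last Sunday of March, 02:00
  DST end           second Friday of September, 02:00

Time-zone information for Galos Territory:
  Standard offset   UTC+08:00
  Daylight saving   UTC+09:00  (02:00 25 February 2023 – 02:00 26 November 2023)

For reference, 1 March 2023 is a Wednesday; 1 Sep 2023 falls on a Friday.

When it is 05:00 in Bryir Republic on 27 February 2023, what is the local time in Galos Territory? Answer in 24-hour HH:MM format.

21:00

1 March 2023 is a Wednesday, so Sundays fall on 5, 12, 19, 26; the last is March 26.
1 September 2023 is a Friday, so the first Friday is September 1 and the second is September 8.
Daylight saving runs 26 March – 8 September; 27 February 2023 is outside that window, so Bryir Republic is on standard time at UTC−07:00.
05:00 Bryir Republic + 7h = 12:00 UTC.
At the standard offset (UTC+08:00), 12:00 UTC + 8h = 20:00 Galos Territory standard time.
Daylight saving runs 25 February – 26 November; the standard-time date in Galos Territory, 27 February 2023, is inside that window, so Galos Territory is at UTC+09:00.
12:00 UTC + 9h = 21:00 Galos Territory.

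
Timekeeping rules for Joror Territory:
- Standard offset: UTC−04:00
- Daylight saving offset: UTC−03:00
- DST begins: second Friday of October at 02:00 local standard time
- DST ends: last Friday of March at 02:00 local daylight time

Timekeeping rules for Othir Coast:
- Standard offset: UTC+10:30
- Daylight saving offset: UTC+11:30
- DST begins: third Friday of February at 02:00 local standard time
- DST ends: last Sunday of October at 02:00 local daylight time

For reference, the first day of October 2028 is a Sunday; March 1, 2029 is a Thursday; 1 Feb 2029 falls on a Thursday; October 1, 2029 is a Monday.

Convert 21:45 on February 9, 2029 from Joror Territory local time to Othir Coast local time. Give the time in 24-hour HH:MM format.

11:15

1 October 2028 is a Sunday, so the first Friday is October 6 and the second is October 13.
1 March 2029 is a Thursday, so Fridays fall on 2, 9, 16, 23, 30; the last is March 30.
February 9, 2029 lies within the daylight-saving period (13 October 2028 – 30 March 2029), so Joror Territory is on daylight time, UTC−03:00.
21:45 Joror Territory + 3h = 00:45 UTC (rolling into the next day, 10 February 2029).
1 February 2029 is a Thursday, so the first Friday is February 2 and the third is February 16.
1 October 2029 is a Monday, so Sundays fall on 7, 14, 21, 28; the last is October 28.
At the standard offset (UTC+10:30), 00:45 UTC + 10h30m = 11:15 Othir Coast standard time.
Daylight saving runs 16 February – 28 October; the standard-time date in Othir Coast, February 10, 2029, is outside that window, so Othir Coast is on standard time at UTC+10:30.
00:45 UTC + 10h30m = 11:15 Othir Coast.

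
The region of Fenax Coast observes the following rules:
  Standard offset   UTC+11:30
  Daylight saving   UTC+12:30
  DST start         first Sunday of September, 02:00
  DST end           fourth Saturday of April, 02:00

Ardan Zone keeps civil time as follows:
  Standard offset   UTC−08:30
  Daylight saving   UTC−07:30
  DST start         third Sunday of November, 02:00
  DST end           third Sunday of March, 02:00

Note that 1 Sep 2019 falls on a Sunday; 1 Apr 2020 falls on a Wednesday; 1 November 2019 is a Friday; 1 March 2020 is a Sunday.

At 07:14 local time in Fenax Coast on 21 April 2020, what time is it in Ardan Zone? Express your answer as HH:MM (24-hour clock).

10:14

1 September 2019 is a Sunday, so the first Sunday is September 1.
1 April 2020 is a Wednesday, so the first Saturday is April 4 and the fourth is April 25.
21 April 2020 falls between 1 September 2019 and 25 April 2020, so daylight saving is in effect and Fenax Coast is at UTC+12:30.
07:14 Fenax Coast − 12h30m = 18:44 UTC (rolling into the previous day, 20 April 2020).
1 November 2019 is a Friday, so the first Sunday is November 3 and the third is November 17.
1 March 2020 is a Sunday, so the first Sunday is March 1 and the third is March 15.
At the standard offset (UTC−08:30), 18:44 UTC − 8h30m = 10:14 Ardan Zone standard time.
Daylight saving runs 17 November 2019 – 15 March 2020; the standard-time date in Ardan Zone, 20 April 2020, is outside that window, so Ardan Zone is on standard time at UTC−08:30.
18:44 UTC − 8h30m = 10:14 Ardan Zone.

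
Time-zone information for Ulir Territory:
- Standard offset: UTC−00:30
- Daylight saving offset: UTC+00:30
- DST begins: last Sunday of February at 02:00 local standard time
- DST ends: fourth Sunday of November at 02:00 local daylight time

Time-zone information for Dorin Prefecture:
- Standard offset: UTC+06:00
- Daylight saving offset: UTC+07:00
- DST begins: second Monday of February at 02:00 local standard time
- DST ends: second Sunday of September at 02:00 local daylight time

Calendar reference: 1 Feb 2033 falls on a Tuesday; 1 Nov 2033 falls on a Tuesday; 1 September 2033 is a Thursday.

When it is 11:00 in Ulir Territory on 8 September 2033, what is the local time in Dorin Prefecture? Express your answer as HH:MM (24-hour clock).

1 February 2033 is a Tuesday, so Sundays fall on 6, 13, 20, 27; the last is February 27.
1 November 2033 is a Tuesday, so the first Sunday is November 6 and the fourth is November 27.
8 September 2033 lies within the daylight-saving period (27 February – 27 November), so Ulir Territory is on daylight time, UTC+00:30.
11:00 Ulir Territory − 0h30m = 10:30 UTC.
1 February 2033 is a Tuesday, so the first Monday is February 7 and the second is February 14.
1 September 2033 is a Thursday, so the first Sunday is September 4 and the second is September 11.
At the standard offset (UTC+06:00), 10:30 UTC + 6h = 16:30 Dorin Prefecture standard time.
Daylight saving runs 14 February – 11 September; the standard-time date in Dorin Prefecture, 8 September 2033, is inside that window, so Dorin Prefecture is at UTC+07:00.
10:30 UTC + 7h = 17:30 Dorin Prefecture.

17:30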